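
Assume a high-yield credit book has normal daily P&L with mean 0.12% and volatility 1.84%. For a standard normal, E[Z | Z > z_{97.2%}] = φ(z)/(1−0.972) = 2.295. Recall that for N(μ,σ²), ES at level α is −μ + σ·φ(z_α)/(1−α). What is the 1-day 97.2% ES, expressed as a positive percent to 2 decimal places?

ES = −(0.12%) + 1.84% × 2.295 = 4.103%.

4.10%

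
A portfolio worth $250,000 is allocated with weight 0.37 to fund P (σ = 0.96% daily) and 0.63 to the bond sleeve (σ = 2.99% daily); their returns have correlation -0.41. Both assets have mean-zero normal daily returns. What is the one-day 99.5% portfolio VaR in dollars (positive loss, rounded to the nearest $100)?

$11,400

σ_p² = 0.37²·0.96² + 0.63²·2.99² + 2·-0.41·0.37·0.63·0.96·2.99 = 3.1258 (%²).
σ_p = √3.1258 = 1.768%.
At 99.5%, z = 2.576.
VaR = 2.576 × 1.768% = 4.554%; on $250,000 that is $11,385.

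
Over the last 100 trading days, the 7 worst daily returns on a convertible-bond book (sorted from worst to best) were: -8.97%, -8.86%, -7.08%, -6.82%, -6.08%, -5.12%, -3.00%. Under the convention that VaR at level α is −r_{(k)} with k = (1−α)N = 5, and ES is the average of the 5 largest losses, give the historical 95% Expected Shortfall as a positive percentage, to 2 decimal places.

The 5 worst returns sum to -37.81%.
ES = −(-37.81%) / 5 = 7.562% ≈ 7.56%.

7.56%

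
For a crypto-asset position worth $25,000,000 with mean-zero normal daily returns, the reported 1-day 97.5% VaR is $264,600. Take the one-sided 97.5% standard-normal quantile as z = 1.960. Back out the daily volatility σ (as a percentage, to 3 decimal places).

VaR as a fraction: $264,600 / $25,000,000 = 1.058%.
σ = VaR / z = 1.058% / 1.960 = 0.540%.

0.540%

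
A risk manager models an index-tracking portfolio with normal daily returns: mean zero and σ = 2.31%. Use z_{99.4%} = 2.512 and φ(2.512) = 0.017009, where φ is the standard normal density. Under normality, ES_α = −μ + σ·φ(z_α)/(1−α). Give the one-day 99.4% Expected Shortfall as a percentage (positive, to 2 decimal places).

Tail multiplier: φ(z)/(1−α) = 0.017009 / 0.006 = 2.835.
ES = 2.31% × 2.835 = 6.549%.

6.55%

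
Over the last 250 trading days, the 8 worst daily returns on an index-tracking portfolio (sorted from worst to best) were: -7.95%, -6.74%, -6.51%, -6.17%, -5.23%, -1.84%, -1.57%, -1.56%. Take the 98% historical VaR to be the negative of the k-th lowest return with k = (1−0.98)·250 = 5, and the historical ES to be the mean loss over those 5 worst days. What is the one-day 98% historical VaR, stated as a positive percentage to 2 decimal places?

5.23%

k = 5; the 5th lowest return is -5.23%, so VaR = 5.23%.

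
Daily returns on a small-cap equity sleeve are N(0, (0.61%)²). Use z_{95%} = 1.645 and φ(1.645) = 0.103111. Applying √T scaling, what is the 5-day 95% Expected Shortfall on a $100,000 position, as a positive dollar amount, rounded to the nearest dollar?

σ_{5d} = 0.61% × √5 = 1.364%.
ES multiplier = φ(z)/(1−α) = 0.103111/0.05 = 2.062.
ES = 1.364% × 2.062 = 2.813%; on $100,000: $2,813.

$2,813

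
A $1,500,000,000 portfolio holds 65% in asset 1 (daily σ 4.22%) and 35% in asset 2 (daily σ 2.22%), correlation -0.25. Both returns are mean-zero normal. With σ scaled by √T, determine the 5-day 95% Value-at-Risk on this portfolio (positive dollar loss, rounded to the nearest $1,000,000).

$147,000,000

σ_p = √(0.65²·4.22² + 0.35²·2.22² + 2·-0.25·0.65·0.35·4.22·2.22) = 2.657%.
σ_{5d} = 2.657% × √5 = 5.941%.
z(95%) = 1.645.
VaR = 1.645 × 5.941% = 9.773%; on $1,500,000,000 that is $146,595,000.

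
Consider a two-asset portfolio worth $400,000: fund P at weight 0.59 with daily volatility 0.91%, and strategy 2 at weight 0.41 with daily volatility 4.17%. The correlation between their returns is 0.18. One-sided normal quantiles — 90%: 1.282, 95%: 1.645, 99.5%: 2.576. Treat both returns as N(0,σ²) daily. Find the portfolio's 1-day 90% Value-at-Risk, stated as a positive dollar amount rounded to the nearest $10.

$9,650

σ_p² = 0.59²·0.91² + 0.41²·4.17² + 2·0.18·0.59·0.41·0.91·4.17 = 3.5418 (%²).
σ_p = √3.5418 = 1.882%.
VaR = 1.282 × 1.882% = 2.413%; on $400,000 that is $9,652.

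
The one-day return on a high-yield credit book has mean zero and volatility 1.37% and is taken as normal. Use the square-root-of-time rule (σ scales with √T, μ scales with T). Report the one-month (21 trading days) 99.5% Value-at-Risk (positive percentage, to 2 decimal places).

16.17%

At 99.5%, z = 2.576.
σ_{21d} = 1.37% × √21 = 6.278%.
VaR = 2.576 × 6.278% = 16.172%.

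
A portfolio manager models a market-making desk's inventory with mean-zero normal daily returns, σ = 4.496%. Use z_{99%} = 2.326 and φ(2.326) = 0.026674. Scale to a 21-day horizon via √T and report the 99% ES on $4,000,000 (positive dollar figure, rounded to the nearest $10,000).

σ_{21d} = 4.496% × √21 = 20.603%.
ES multiplier = φ(z)/(1−α) = 0.026674/0.01 = 2.667.
ES = 20.603% × 2.667 = 54.948%; on $4,000,000: $2,197,920.

$2,200,000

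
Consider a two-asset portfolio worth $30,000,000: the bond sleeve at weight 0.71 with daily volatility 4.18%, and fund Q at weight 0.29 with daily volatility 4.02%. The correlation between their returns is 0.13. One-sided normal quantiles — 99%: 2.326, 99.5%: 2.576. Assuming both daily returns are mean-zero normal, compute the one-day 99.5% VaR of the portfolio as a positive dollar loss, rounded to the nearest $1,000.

$2,571,000

σ_p² = 0.71²·4.18² + 0.29²·4.02² + 2·0.13·0.71·0.29·4.18·4.02 = 11.0665 (%²).
σ_p = √11.0665 = 3.327%.
VaR = 2.576 × 3.327% = 8.570%; on $30,000,000 that is $2,571,000.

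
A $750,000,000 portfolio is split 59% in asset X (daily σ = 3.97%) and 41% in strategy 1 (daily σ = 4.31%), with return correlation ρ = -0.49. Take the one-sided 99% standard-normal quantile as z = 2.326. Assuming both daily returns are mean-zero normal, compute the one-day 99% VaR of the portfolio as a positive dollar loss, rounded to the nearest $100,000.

$37,200,000

σ_p² = 0.59²·3.97² + 0.41²·4.31² + 2·-0.49·0.59·0.41·3.97·4.31 = 4.5527 (%²).
σ_p = √4.5527 = 2.134%.
VaR = 2.326 × 2.134% = 4.964%; on $750,000,000 that is $37,230,000.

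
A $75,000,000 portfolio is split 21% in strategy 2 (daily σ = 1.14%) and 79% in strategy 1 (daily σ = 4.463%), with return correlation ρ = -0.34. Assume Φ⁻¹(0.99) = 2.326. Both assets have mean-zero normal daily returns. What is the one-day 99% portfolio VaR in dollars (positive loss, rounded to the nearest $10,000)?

σ_p² = 0.21²·1.14² + 0.79²·4.463² + 2·-0.34·0.21·0.79·1.14·4.463 = 11.9144 (%²).
σ_p = √11.9144 = 3.452%.
VaR = 2.326 × 3.452% = 8.029%; on $75,000,000 that is $6,021,750.

$6,020,000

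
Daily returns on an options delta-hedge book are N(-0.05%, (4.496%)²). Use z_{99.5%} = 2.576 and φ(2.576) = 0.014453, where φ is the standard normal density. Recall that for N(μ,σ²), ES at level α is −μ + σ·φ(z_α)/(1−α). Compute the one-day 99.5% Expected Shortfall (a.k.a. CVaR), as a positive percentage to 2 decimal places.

13.05%

Tail multiplier: φ(z)/(1−α) = 0.014453 / 0.005 = 2.891.
ES = −(-0.05%) + 4.496% × 2.891 = 13.048%.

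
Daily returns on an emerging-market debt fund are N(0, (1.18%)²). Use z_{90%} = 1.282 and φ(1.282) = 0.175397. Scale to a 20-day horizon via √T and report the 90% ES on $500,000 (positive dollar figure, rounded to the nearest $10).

σ_{20d} = 1.18% × √20 = 5.277%.
ES multiplier = φ(z)/(1−α) = 0.175397/0.1 = 1.754.
ES = 5.277% × 1.754 = 9.256%; on $500,000: $46,280.

$46,280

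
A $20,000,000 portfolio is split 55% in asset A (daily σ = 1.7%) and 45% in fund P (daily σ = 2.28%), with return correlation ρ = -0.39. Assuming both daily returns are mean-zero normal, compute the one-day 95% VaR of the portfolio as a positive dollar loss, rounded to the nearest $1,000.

$357,000

σ_p² = 0.55²·1.7² + 0.45²·2.28² + 2·-0.39·0.55·0.45·1.7·2.28 = 1.1786 (%²).
σ_p = √1.1786 = 1.086%.
At 95%, z = 1.645.
VaR = 1.645 × 1.086% = 1.786%; on $20,000,000 that is $357,200.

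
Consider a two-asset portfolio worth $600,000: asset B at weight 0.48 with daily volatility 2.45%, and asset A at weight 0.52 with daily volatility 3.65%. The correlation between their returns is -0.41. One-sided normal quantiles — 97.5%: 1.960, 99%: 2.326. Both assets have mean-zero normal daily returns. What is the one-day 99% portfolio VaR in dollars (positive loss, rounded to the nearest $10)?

$24,790

σ_p² = 0.48²·2.45² + 0.52²·3.65² + 2·-0.41·0.48·0.52·2.45·3.65 = 3.1551 (%²).
σ_p = √3.1551 = 1.776%.
VaR = 2.326 × 1.776% = 4.131%; on $600,000 that is $24,786.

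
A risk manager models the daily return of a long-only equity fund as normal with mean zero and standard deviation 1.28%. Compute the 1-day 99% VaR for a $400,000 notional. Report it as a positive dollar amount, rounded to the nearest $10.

$11,910

At 99% one-sided, z = 2.326.
VaR = z·σ = 2.326 × 1.28% = 2.977%.
On $400,000: 0.02977 × $400,000 = $11,908.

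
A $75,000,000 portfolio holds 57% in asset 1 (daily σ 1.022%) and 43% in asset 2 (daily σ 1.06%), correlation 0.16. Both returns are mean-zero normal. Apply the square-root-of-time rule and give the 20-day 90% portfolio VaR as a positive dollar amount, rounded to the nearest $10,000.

$3,420,000

σ_p = √(0.57²·1.022² + 0.43²·1.06² + 2·0.16·0.57·0.43·1.022·1.06) = 0.795%.
σ_{20d} = 0.795% × √20 = 3.555%.
z(90%) = 1.282.
VaR = 1.282 × 3.555% = 4.558%; on $75,000,000 that is $3,418,500.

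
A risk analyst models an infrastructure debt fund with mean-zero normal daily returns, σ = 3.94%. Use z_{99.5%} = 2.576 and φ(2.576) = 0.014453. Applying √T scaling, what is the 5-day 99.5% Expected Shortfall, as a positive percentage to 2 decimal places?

25.47%

σ_{5d} = 3.94% × √5 = 8.810%.
ES multiplier = φ(z)/(1−α) = 0.014453/0.005 = 2.891.
ES = 8.810% × 2.891 = 25.470%.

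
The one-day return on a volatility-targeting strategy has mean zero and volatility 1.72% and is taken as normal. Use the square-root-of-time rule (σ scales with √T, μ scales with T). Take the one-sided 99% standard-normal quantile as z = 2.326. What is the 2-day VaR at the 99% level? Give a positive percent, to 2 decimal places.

σ_{2d} = 1.72% × √2 = 2.432%.
VaR = 2.326 × 2.432% = 5.657%.

5.66%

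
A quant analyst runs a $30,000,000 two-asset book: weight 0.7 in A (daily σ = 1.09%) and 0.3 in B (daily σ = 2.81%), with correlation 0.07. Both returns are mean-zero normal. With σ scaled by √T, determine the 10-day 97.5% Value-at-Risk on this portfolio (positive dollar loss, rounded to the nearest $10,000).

σ_p = √(0.7²·1.09² + 0.3²·2.81² + 2·0.07·0.7·0.3·1.09·2.81) = 1.176%.
σ_{10d} = 1.176% × √10 = 3.719%.
z(97.5%) = 1.960.
VaR = 1.960 × 3.719% = 7.289%; on $30,000,000 that is $2,186,700.

$2,190,000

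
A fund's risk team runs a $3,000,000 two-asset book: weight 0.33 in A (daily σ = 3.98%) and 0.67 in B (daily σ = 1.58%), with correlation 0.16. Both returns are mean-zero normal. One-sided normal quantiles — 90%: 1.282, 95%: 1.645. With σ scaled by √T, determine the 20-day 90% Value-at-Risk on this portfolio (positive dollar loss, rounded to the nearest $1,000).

$312,000

σ_p = √(0.33²·3.98² + 0.67²·1.58² + 2·0.16·0.33·0.67·3.98·1.58) = 1.814%.
σ_{20d} = 1.814% × √20 = 8.112%.
VaR = 1.282 × 8.112% = 10.400%; on $3,000,000 that is $312,000.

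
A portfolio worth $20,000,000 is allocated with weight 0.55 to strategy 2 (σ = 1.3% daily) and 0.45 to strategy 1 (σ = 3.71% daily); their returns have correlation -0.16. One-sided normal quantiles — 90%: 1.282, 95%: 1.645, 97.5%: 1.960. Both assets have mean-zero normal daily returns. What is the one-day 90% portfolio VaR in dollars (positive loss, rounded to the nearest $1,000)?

$438,000

σ_p² = 0.55²·1.3² + 0.45²·3.71² + 2·-0.16·0.55·0.45·1.3·3.71 = 2.9165 (%²).
σ_p = √2.9165 = 1.708%.
VaR = 1.282 × 1.708% = 2.190%; on $20,000,000 that is $438,000.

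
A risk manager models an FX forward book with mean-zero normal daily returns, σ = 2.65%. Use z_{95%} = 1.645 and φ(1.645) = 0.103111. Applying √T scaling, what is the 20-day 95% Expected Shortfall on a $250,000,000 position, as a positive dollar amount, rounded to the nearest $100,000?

σ_{20d} = 2.65% × √20 = 11.851%.
ES multiplier = φ(z)/(1−α) = 0.103111/0.05 = 2.062.
ES = 11.851% × 2.062 = 24.437%; on $250,000,000: $61,092,500.

$61,100,000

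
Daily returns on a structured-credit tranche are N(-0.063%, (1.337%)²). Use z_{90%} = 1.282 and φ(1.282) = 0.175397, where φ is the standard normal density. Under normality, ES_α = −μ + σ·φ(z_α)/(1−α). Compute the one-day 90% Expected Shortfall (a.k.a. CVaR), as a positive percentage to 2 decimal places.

2.41%

Tail multiplier: φ(z)/(1−α) = 0.175397 / 0.1 = 1.754.
ES = −(-0.063%) + 1.337% × 1.754 = 2.408%.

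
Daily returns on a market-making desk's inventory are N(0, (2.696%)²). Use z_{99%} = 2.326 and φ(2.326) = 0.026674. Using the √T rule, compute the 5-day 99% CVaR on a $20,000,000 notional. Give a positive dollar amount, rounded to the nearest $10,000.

$3,220,000

σ_{5d} = 2.696% × √5 = 6.028%.
ES multiplier = φ(z)/(1−α) = 0.026674/0.01 = 2.667.
ES = 6.028% × 2.667 = 16.077%; on $20,000,000: $3,215,400.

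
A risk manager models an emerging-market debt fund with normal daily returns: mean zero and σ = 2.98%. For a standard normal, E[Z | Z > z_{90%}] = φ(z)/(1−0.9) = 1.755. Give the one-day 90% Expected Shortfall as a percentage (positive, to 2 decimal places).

5.23%

ES = 2.98% × 1.755 = 5.230%.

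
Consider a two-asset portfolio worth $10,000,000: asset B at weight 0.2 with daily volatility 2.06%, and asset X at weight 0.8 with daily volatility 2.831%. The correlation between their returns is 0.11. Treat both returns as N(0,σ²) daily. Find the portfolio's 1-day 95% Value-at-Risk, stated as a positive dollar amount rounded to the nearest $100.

σ_p² = 0.2²·2.06² + 0.8²·2.831² + 2·0.11·0.2·0.8·2.06·2.831 = 5.5043 (%²).
σ_p = √5.5043 = 2.346%.
At 95%, z = 1.645.
VaR = 1.645 × 2.346% = 3.859%; on $10,000,000 that is $385,900.

$385,900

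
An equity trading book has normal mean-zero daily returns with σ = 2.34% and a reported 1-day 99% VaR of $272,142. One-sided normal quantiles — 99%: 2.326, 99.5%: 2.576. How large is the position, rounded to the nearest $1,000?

$5,000,000

VaR as a fraction of value: z·σ = 2.326 × 2.34% = 5.44284%.
Position = $272,142 / 0.0544284 = $5,000,000.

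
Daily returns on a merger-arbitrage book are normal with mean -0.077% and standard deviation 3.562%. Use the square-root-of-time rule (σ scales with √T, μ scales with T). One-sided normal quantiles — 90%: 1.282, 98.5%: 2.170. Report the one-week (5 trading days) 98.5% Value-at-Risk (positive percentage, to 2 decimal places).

σ_{5d} = 3.562% × √5 = 7.965%; μ_{5d} = 5 × -0.077% = -0.385%.
VaR = −(-0.385%) + 2.170 × 7.965% = 17.669%.

17.67%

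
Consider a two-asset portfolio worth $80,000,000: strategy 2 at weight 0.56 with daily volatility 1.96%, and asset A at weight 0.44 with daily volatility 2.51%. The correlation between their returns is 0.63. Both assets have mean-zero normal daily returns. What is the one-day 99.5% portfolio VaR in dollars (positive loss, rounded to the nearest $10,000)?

σ_p² = 0.56²·1.96² + 0.44²·2.51² + 2·0.63·0.56·0.44·1.96·2.51 = 3.9518 (%²).
σ_p = √3.9518 = 1.988%.
At 99.5%, z = 2.576.
VaR = 2.576 × 1.988% = 5.121%; on $80,000,000 that is $4,096,800.

$4,100,000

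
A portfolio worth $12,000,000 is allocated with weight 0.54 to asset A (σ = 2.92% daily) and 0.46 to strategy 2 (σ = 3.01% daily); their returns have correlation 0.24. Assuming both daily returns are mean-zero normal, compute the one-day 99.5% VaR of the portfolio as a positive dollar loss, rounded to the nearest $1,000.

$722,000

σ_p² = 0.54²·2.92² + 0.46²·3.01² + 2·0.24·0.54·0.46·2.92·3.01 = 5.4514 (%²).
σ_p = √5.4514 = 2.335%.
At 99.5%, z = 2.576.
VaR = 2.576 × 2.335% = 6.015%; on $12,000,000 that is $721,800.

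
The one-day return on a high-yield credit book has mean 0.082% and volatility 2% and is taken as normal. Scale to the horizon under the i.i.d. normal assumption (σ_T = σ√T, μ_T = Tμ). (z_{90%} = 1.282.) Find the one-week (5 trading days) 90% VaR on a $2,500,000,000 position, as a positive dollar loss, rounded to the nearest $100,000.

$133,100,000

σ_{5d} = 2% × √5 = 4.472%; μ_{5d} = 5 × 0.082% = 0.410%.
VaR = −(0.410%) + 1.282 × 4.472% = 5.323%.
On $2,500,000,000: 0.05323 × $2,500,000,000 = $133,075,000.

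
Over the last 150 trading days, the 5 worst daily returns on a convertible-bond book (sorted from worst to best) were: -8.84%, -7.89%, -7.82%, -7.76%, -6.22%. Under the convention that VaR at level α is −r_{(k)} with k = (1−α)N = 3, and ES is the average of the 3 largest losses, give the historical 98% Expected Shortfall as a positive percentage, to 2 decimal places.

The 3 worst returns sum to -24.55%.
ES = −(-24.55%) / 3 = 8.1833…% ≈ 8.18%.

8.18%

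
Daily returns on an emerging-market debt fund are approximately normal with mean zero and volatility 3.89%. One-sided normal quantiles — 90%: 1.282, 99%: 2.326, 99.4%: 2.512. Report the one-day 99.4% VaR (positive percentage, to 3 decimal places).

VaR = z·σ = 2.512 × 3.89% = 9.772%.

9.772%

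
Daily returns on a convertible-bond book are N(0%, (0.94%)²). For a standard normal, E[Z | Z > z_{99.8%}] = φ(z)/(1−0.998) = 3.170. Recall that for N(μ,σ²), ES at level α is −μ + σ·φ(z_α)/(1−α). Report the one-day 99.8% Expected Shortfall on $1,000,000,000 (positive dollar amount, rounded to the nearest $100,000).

$29,800,000

ES = 0.94% × 3.170 = 2.980%.
On $1,000,000,000: 0.02980 × $1,000,000,000 = $29,800,000.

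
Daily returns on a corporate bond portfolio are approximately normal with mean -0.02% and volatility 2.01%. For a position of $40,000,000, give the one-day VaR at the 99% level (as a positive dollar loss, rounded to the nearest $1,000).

$1,878,000

At 99% one-sided, z = 2.326.
VaR = −μ + z·σ = −(-0.02%) + 2.326 × 2.01% = 4.695%.
On $40,000,000: 0.04695 × $40,000,000 = $1,878,000.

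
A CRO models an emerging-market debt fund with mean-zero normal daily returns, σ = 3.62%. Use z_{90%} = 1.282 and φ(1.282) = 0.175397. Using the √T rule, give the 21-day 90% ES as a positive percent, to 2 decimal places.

29.10%

σ_{21d} = 3.62% × √21 = 16.589%.
ES multiplier = φ(z)/(1−α) = 0.175397/0.1 = 1.754.
ES = 16.589% × 1.754 = 29.097%.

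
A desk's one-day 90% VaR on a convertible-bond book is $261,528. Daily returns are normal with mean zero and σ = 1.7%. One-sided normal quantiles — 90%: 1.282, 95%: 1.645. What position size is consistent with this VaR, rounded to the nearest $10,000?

$12,000,000

VaR as a fraction of value: z·σ = 1.282 × 1.7% = 2.1794%.
Position = $261,528 / 0.021794 = $12,000,000.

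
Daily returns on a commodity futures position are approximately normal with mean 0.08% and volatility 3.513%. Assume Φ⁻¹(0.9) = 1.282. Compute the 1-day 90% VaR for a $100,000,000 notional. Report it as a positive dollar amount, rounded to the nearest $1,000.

VaR = −μ + z·σ = −(0.08%) + 1.282 × 3.513% = 4.424%.
On $100,000,000: 0.04424 × $100,000,000 = $4,424,000.

$4,424,000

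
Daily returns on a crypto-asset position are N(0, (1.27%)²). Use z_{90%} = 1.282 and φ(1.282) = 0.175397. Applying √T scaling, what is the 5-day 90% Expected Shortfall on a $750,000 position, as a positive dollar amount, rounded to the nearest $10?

$37,360

σ_{5d} = 1.27% × √5 = 2.840%.
ES multiplier = φ(z)/(1−α) = 0.175397/0.1 = 1.754.
ES = 2.840% × 1.754 = 4.981%; on $750,000: $37,358.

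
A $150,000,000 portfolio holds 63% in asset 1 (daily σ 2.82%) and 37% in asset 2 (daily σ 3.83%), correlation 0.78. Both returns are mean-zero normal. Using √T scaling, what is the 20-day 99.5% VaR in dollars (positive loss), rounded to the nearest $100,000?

σ_p = √(0.63²·2.82² + 0.37²·3.83² + 2·0.78·0.63·0.37·2.82·3.83) = 3.015%.
σ_{20d} = 3.015% × √20 = 13.483%.
z(99.5%) = 2.576.
VaR = 2.576 × 13.483% = 34.732%; on $150,000,000 that is $52,098,000.

$52,100,000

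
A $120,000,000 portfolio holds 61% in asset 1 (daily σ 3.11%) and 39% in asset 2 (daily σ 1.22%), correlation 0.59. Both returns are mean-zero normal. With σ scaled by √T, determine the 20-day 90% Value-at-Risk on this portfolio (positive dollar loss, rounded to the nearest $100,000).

σ_p = √(0.61²·3.11² + 0.39²·1.22² + 2·0.59·0.61·0.39·3.11·1.22) = 2.211%.
σ_{20d} = 2.211% × √20 = 9.888%.
z(90%) = 1.282.
VaR = 1.282 × 9.888% = 12.676%; on $120,000,000 that is $15,211,200.

$15,200,000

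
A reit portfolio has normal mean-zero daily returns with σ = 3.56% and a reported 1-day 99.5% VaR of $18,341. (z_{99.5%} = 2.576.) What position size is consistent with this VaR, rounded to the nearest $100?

$200,000

VaR as a fraction of value: z·σ = 2.576 × 3.56% = 9.17056%.
Position = $18,341 / 0.0917056 = $199,999.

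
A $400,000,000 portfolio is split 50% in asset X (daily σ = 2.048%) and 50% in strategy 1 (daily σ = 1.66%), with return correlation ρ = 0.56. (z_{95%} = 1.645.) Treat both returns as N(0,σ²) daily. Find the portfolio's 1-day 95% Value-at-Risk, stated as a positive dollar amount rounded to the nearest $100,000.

σ_p² = 0.5²·2.048² + 0.5²·1.66² + 2·0.56·0.5·0.5·2.048·1.66 = 2.6894 (%²).
σ_p = √2.6894 = 1.640%.
VaR = 1.645 × 1.640% = 2.698%; on $400,000,000 that is $10,792,000.

$10,800,000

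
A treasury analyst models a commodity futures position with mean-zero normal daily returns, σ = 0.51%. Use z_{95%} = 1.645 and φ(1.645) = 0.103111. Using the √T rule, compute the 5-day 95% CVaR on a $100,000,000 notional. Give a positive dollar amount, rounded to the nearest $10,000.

σ_{5d} = 0.51% × √5 = 1.140%.
ES multiplier = φ(z)/(1−α) = 0.103111/0.05 = 2.062.
ES = 1.140% × 2.062 = 2.351%; on $100,000,000: $2,351,000.

$2,350,000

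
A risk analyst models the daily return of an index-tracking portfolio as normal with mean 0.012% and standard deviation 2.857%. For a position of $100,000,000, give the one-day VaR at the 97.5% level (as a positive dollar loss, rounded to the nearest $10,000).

At 97.5% one-sided, z = 1.960.
VaR = −μ + z·σ = −(0.012%) + 1.960 × 2.857% = 5.588%.
On $100,000,000: 0.05588 × $100,000,000 = $5,588,000.

$5,590,000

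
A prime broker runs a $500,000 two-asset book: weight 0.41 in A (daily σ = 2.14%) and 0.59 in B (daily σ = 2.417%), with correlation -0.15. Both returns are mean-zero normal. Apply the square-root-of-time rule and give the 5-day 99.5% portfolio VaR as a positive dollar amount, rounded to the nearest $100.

$44,900

σ_p = √(0.41²·2.14² + 0.59²·2.417² + 2·-0.15·0.41·0.59·2.14·2.417) = 1.558%.
σ_{5d} = 1.558% × √5 = 3.484%.
z(99.5%) = 2.576.
VaR = 2.576 × 3.484% = 8.975%; on $500,000 that is $44,875.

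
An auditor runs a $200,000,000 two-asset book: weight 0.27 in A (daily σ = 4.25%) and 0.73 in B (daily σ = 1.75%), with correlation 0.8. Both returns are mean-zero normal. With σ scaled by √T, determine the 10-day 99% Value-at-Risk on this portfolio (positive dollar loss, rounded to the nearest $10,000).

σ_p = √(0.27²·4.25² + 0.73²·1.75² + 2·0.8·0.27·0.73·4.25·1.75) = 2.301%.
σ_{10d} = 2.301% × √10 = 7.276%.
z(99%) = 2.326.
VaR = 2.326 × 7.276% = 16.924%; on $200,000,000 that is $33,848,000.

$33,850,000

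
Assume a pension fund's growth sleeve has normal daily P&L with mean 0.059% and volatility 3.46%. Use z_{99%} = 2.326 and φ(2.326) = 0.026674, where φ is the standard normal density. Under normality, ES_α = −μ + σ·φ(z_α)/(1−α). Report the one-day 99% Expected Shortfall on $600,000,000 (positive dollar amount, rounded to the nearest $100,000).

$55,000,000

Tail multiplier: φ(z)/(1−α) = 0.026674 / 0.01 = 2.667.
ES = −(0.059%) + 3.46% × 2.667 = 9.169%.
On $600,000,000: 0.09169 × $600,000,000 = $55,014,000.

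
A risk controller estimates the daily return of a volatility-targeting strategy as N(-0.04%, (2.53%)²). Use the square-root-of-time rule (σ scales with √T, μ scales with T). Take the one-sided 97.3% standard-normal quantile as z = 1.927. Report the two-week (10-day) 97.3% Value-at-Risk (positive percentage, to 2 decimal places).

σ_{10d} = 2.53% × √10 = 8.001%; μ_{10d} = 10 × -0.04% = -0.400%.
VaR = −(-0.400%) + 1.927 × 8.001% = 15.818%.

15.82%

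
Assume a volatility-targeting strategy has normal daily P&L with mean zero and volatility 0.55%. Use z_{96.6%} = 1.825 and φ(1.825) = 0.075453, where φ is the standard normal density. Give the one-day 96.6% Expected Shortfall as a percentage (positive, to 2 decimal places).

Tail multiplier: φ(z)/(1−α) = 0.075453 / 0.034 = 2.219.
ES = 0.55% × 2.219 = 1.220%.

1.22%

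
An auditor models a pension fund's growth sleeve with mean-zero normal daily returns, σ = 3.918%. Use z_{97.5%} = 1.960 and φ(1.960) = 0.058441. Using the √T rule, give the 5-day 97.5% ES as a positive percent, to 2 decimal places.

20.48%

σ_{5d} = 3.918% × √5 = 8.761%.
ES multiplier = φ(z)/(1−α) = 0.058441/0.025 = 2.338.
ES = 8.761% × 2.338 = 20.483%.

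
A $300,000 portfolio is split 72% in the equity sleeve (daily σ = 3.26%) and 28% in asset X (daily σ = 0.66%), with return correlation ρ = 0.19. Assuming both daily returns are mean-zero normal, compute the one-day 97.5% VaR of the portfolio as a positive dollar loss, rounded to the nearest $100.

$14,000

σ_p² = 0.72²·3.26² + 0.28²·0.66² + 2·0.19·0.72·0.28·3.26·0.66 = 5.7083 (%²).
σ_p = √5.7083 = 2.389%.
At 97.5%, z = 1.960.
VaR = 1.960 × 2.389% = 4.682%; on $300,000 that is $14,046.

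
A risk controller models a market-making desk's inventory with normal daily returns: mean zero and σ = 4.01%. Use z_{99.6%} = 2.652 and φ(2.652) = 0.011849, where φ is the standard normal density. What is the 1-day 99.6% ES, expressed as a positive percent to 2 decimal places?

11.88%

Tail multiplier: φ(z)/(1−α) = 0.011849 / 0.004 = 2.962.
ES = 4.01% × 2.962 = 11.878%.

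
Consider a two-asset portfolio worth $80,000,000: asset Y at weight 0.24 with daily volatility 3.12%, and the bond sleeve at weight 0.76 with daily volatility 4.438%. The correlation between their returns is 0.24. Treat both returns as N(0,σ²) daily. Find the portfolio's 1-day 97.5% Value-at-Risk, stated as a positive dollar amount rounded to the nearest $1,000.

$5,686,000

σ_p² = 0.24²·3.12² + 0.76²·4.438² + 2·0.24·0.24·0.76·3.12·4.438 = 13.1493 (%²).
σ_p = √13.1493 = 3.626%.
At 97.5%, z = 1.960.
VaR = 1.960 × 3.626% = 7.107%; on $80,000,000 that is $5,685,600.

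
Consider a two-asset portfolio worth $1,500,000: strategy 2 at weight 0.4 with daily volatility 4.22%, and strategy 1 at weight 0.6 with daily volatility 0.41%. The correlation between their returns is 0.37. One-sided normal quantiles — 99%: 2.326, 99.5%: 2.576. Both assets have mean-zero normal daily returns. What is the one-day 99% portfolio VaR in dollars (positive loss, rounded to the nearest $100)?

$62,600

σ_p² = 0.4²·4.22² + 0.6²·0.41² + 2·0.37·0.4·0.6·4.22·0.41 = 3.2171 (%²).
σ_p = √3.2171 = 1.794%.
VaR = 2.326 × 1.794% = 4.173%; on $1,500,000 that is $62,595.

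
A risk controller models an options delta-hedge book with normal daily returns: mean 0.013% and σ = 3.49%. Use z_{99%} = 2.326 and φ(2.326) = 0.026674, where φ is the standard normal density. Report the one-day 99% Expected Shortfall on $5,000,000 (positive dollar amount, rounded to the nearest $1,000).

Tail multiplier: φ(z)/(1−α) = 0.026674 / 0.01 = 2.667.
ES = −(0.013%) + 3.49% × 2.667 = 9.295%.
On $5,000,000: 0.09295 × $5,000,000 = $464,750.

$465,000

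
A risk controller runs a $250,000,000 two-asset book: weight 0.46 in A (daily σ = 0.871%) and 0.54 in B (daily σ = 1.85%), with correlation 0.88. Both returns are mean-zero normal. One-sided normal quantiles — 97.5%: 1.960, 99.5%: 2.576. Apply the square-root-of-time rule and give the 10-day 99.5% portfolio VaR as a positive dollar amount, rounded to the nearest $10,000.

σ_p = √(0.46²·0.871² + 0.54²·1.85² + 2·0.88·0.46·0.54·0.871·1.85) = 1.365%.
σ_{10d} = 1.365% × √10 = 4.317%.
VaR = 2.576 × 4.317% = 11.121%; on $250,000,000 that is $27,802,500.

$27,800,000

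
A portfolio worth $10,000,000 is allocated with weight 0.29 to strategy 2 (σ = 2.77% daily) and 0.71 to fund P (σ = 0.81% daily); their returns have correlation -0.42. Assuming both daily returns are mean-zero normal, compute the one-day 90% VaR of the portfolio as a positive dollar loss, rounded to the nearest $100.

σ_p² = 0.29²·2.77² + 0.71²·0.81² + 2·-0.42·0.29·0.71·2.77·0.81 = 0.5880 (%²).
σ_p = √0.5880 = 0.767%.
At 90%, z = 1.282.
VaR = 1.282 × 0.767% = 0.983%; on $10,000,000 that is $98,300.

$98,300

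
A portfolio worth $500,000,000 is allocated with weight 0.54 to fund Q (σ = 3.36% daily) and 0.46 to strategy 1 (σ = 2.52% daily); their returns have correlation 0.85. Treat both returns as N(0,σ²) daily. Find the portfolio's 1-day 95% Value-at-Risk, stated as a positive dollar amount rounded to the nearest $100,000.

σ_p² = 0.54²·3.36² + 0.46²·2.52² + 2·0.85·0.54·0.46·3.36·2.52 = 8.2113 (%²).
σ_p = √8.2113 = 2.866%.
At 95%, z = 1.645.
VaR = 1.645 × 2.866% = 4.715%; on $500,000,000 that is $23,575,000.

$23,600,000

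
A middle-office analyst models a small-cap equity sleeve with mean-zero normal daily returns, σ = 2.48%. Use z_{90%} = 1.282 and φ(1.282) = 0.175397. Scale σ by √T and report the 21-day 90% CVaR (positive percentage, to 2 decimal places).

19.93%

σ_{21d} = 2.48% × √21 = 11.365%.
ES multiplier = φ(z)/(1−α) = 0.175397/0.1 = 1.754.
ES = 11.365% × 1.754 = 19.934%.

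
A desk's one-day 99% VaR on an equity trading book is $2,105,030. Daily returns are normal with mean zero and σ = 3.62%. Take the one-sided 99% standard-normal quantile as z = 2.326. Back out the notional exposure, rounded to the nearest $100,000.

VaR as a fraction of value: z·σ = 2.326 × 3.62% = 8.42012%.
Position = $2,105,030 / 0.0842012 = $25,000,000.

$25,000,000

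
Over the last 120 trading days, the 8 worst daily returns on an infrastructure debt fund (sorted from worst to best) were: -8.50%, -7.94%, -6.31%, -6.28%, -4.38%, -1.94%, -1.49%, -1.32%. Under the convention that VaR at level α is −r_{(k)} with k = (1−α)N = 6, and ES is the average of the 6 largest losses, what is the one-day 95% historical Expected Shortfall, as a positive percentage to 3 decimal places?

The 6 worst returns sum to -35.35%.
ES = −(-35.35%) / 6 = 5.8916…% ≈ 5.892%.

5.892%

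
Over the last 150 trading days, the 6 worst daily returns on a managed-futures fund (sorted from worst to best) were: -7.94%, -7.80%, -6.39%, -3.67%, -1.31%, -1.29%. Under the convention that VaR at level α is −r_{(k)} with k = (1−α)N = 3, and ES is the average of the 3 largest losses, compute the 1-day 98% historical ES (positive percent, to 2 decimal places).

The 3 worst returns sum to -22.13%.
ES = −(-22.13%) / 3 = 7.3766…% ≈ 7.38%.

7.38%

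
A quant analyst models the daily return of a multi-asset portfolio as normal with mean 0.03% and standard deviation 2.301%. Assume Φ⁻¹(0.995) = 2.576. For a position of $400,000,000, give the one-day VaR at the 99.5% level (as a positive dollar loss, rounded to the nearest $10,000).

$23,590,000

VaR = −μ + z·σ = −(0.03%) + 2.576 × 2.301% = 5.897%.
On $400,000,000: 0.05897 × $400,000,000 = $23,588,000.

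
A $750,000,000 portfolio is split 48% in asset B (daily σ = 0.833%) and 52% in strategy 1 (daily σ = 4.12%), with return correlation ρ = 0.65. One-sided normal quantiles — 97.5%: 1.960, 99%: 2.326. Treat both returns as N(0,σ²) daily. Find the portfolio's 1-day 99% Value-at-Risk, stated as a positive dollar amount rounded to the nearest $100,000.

$42,200,000

σ_p² = 0.48²·0.833² + 0.52²·4.12² + 2·0.65·0.48·0.52·0.833·4.12 = 5.8634 (%²).
σ_p = √5.8634 = 2.421%.
VaR = 2.326 × 2.421% = 5.631%; on $750,000,000 that is $42,232,500.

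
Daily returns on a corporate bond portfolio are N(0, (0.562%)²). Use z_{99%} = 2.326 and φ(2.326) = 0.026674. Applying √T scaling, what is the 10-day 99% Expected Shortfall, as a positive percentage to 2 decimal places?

4.74%

σ_{10d} = 0.562% × √10 = 1.777%.
ES multiplier = φ(z)/(1−α) = 0.026674/0.01 = 2.667.
ES = 1.777% × 2.667 = 4.739%.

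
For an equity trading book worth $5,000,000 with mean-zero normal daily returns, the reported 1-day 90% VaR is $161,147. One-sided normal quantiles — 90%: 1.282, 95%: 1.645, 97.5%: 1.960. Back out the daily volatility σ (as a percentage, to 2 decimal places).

2.51%

VaR as a fraction: $161,147 / $5,000,000 = 3.223%.
σ = VaR / z = 3.223% / 1.282 = 2.514%.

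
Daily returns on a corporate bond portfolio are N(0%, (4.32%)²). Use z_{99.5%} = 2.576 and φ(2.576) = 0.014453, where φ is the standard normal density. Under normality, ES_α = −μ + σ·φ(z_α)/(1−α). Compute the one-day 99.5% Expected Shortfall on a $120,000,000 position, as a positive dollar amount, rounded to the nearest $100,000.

$15,000,000

Tail multiplier: φ(z)/(1−α) = 0.014453 / 0.005 = 2.891.
ES = 4.32% × 2.891 = 12.489%.
On $120,000,000: 0.12489 × $120,000,000 = $14,986,800.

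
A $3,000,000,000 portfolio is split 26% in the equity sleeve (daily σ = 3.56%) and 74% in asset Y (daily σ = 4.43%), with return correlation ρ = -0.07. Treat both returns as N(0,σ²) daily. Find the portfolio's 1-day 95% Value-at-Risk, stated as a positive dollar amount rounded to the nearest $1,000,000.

$165,000,000

σ_p² = 0.26²·3.56² + 0.74²·4.43² + 2·-0.07·0.26·0.74·3.56·4.43 = 11.1785 (%²).
σ_p = √11.1785 = 3.343%.
At 95%, z = 1.645.
VaR = 1.645 × 3.343% = 5.499%; on $3,000,000,000 that is $164,970,000.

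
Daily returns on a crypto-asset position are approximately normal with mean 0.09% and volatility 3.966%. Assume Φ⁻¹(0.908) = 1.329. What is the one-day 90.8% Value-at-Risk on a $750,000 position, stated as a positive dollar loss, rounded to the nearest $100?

VaR = −μ + z·σ = −(0.09%) + 1.329 × 3.966% = 5.181%.
On $750,000: 0.05181 × $750,000 = $38,858.

$38,900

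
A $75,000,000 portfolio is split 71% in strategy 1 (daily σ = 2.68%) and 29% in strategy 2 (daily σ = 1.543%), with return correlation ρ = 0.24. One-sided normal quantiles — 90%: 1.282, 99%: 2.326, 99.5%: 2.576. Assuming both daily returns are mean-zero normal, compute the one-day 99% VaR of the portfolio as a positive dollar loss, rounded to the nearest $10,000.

σ_p² = 0.71²·2.68² + 0.29²·1.543² + 2·0.24·0.71·0.29·2.68·1.543 = 4.2296 (%²).
σ_p = √4.2296 = 2.057%.
VaR = 2.326 × 2.057% = 4.785%; on $75,000,000 that is $3,588,750.

$3,590,000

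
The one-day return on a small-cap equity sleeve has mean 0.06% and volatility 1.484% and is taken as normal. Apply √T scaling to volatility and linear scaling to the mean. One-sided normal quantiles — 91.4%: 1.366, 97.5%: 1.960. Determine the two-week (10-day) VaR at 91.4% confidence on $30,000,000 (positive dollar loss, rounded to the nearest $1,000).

$1,743,000

σ_{10d} = 1.484% × √10 = 4.693%; μ_{10d} = 10 × 0.06% = 0.600%.
VaR = −(0.600%) + 1.366 × 4.693% = 5.811%.
On $30,000,000: 0.05811 × $30,000,000 = $1,743,300.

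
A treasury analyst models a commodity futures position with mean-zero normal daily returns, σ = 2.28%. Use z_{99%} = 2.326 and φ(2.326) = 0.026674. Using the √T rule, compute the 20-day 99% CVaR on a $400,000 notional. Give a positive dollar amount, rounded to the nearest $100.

$108,800

σ_{20d} = 2.28% × √20 = 10.196%.
ES multiplier = φ(z)/(1−α) = 0.026674/0.01 = 2.667.
ES = 10.196% × 2.667 = 27.193%; on $400,000: $108,772.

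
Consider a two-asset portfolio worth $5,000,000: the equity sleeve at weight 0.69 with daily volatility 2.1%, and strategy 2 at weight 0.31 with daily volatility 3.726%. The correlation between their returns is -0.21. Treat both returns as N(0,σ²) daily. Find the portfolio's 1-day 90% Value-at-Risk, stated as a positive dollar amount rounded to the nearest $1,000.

σ_p² = 0.69²·2.1² + 0.31²·3.726² + 2·-0.21·0.69·0.31·2.1·3.726 = 2.7308 (%²).
σ_p = √2.7308 = 1.653%.
At 90%, z = 1.282.
VaR = 1.282 × 1.653% = 2.119%; on $5,000,000 that is $105,950.

$106,000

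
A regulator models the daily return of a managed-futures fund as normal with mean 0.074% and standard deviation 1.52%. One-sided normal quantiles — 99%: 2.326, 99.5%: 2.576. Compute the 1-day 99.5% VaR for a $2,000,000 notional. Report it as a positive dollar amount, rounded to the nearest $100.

$76,800

VaR = −μ + z·σ = −(0.074%) + 2.576 × 1.52% = 3.842%.
On $2,000,000: 0.03842 × $2,000,000 = $76,840.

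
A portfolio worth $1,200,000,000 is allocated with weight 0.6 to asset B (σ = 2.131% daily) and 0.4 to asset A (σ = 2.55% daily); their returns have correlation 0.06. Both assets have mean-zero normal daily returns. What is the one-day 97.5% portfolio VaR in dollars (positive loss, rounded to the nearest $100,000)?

$39,600,000

σ_p² = 0.6²·2.131² + 0.4²·2.55² + 2·0.06·0.6·0.4·2.131·2.55 = 2.8317 (%²).
σ_p = √2.8317 = 1.683%.
At 97.5%, z = 1.960.
VaR = 1.960 × 1.683% = 3.299%; on $1,200,000,000 that is $39,588,000.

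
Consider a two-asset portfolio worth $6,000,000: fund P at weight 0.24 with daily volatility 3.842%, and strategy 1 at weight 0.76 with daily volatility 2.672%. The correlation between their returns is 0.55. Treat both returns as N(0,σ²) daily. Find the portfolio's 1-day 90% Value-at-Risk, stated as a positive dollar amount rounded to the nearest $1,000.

$204,000

σ_p² = 0.24²·3.842² + 0.76²·2.672² + 2·0.55·0.24·0.76·3.842·2.672 = 7.0338 (%²).
σ_p = √7.0338 = 2.652%.
At 90%, z = 1.282.
VaR = 1.282 × 2.652% = 3.400%; on $6,000,000 that is $204,000.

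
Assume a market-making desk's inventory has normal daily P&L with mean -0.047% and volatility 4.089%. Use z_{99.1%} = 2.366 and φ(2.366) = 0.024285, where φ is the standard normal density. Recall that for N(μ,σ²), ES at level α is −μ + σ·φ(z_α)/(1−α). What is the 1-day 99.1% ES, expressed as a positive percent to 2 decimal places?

Tail multiplier: φ(z)/(1−α) = 0.024285 / 0.009 = 2.698.
ES = −(-0.047%) + 4.089% × 2.698 = 11.079%.

11.08%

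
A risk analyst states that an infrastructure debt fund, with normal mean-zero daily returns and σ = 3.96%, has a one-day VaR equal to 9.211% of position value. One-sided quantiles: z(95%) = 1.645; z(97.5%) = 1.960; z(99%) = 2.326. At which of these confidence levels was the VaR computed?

Implied z = VaR/σ = 9.211 / 3.96 = 2.326.
This matches z(99%) = 2.326.

99%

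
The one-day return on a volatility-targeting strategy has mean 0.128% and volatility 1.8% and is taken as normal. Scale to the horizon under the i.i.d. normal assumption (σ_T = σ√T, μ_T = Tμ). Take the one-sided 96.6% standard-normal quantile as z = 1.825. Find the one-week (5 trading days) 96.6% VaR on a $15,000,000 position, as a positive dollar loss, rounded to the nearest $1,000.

σ_{5d} = 1.8% × √5 = 4.025%; μ_{5d} = 5 × 0.128% = 0.640%.
VaR = −(0.640%) + 1.825 × 4.025% = 6.706%.
On $15,000,000: 0.06706 × $15,000,000 = $1,005,900.

$1,006,000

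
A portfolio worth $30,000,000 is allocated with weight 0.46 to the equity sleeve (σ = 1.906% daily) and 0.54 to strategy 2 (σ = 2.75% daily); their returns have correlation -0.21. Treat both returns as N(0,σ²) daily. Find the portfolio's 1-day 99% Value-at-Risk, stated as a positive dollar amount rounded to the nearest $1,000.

σ_p² = 0.46²·1.906² + 0.54²·2.75² + 2·-0.21·0.46·0.54·1.906·2.75 = 2.4271 (%²).
σ_p = √2.4271 = 1.558%.
At 99%, z = 2.326.
VaR = 2.326 × 1.558% = 3.624%; on $30,000,000 that is $1,087,200.

$1,087,000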